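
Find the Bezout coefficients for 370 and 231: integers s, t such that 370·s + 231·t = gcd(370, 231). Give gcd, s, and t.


Euclidean algorithm on (370, 231) — divide until remainder is 0:
  370 = 1 · 231 + 139
  231 = 1 · 139 + 92
  139 = 1 · 92 + 47
  92 = 1 · 47 + 45
  47 = 1 · 45 + 2
  45 = 22 · 2 + 1
  2 = 2 · 1 + 0
gcd(370, 231) = 1.
Track Bezout coefficients alongside the remainders: start with r₀ = 370 = a·1 + b·0 (s = 1, t = 0) and r₁ = 231 = a·0 + b·1 (s = 0, t = 1); each new remainder r_{k+1} = r_{k-1} − q_k·r_k inherits s_{k+1} = s_{k-1} − q_k·s_k, t_{k+1} = t_{k-1} − q_k·t_k, so r_k = a·s_k + b·t_k at every step:
  q = 1: r = 139, s = 1 − 1·0 = 1, t = 0 − 1·1 = -1  (check: 370·1 + 231·(-1) = 139)
  q = 1: r = 92, s = 0 − 1·1 = -1, t = 1 − 1·(-1) = 2  (check: 370·(-1) + 231·2 = 92)
  q = 1: r = 47, s = 1 − 1·(-1) = 2, t = -1 − 1·2 = -3  (check: 370·2 + 231·(-3) = 47)
  q = 1: r = 45, s = -1 − 1·2 = -3, t = 2 − 1·(-3) = 5  (check: 370·(-3) + 231·5 = 45)
  q = 1: r = 2, s = 2 − 1·(-3) = 5, t = -3 − 1·5 = -8  (check: 370·5 + 231·(-8) = 2)
  q = 22: r = 1, s = -3 − 22·5 = -113, t = 5 − 22·(-8) = 181  (check: 370·(-113) + 231·181 = 1)
The row with r = 1 (the gcd) gives the Bezout coefficients s = -113, t = 181.
Result: 370 · (-113) + 231 · (181) = 1.

gcd(370, 231) = 1; s = -113, t = 181 (check: 370·(-113) + 231·181 = 1).


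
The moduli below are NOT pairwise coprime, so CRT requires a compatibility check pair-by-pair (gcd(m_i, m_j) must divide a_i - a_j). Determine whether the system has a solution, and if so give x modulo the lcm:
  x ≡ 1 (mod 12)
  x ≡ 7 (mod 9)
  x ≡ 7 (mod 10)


Moduli 12, 9, 10 are not pairwise coprime, so CRT works modulo lcm(m_i) when all pairwise compatibility conditions hold.
Pairwise compatibility: gcd(m_i, m_j) must divide a_i - a_j for every pair.
Merge one congruence at a time:
  Start: x ≡ 1 (mod 12).
  Combine with x ≡ 7 (mod 9): gcd(12, 9) = 3; 7 - 1 = 6, which IS divisible by 3, so compatible.
    Write x = 1 + 12·t and substitute into x ≡ 7 (mod 9): 12·t ≡ 7 − 1 = 6 (mod 9).
    Divide the congruence (and modulus) by g = 3: 4·t ≡ 2 (mod 3).
    Reduce coefficients mod 3: 1·t ≡ 2 (mod 3).
    So t ≡ 2 (mod 3).
    Then x = 1 + 12·2 = 25, valid modulo lcm(12, 9) = 36: x ≡ 25 (mod 36).
  Combine with x ≡ 7 (mod 10): gcd(36, 10) = 2; 7 - 25 = -18, which IS divisible by 2, so compatible.
    Write x = 25 + 36·t and substitute into x ≡ 7 (mod 10): 36·t ≡ 7 − 25 = -18 (mod 10).
    Divide the congruence (and modulus) by g = 2: 18·t ≡ -9 (mod 5).
    Reduce coefficients mod 5: 3·t ≡ 1 (mod 5).
    The inverse of 3 mod 5 is 2 (since 3·2 = 6 = 1·5 + 1), so t ≡ 2·1 = 2 ≡ 2 (mod 5).
    Then x = 25 + 36·2 = 97, valid modulo lcm(36, 10) = 180: x ≡ 97 (mod 180).
Verify: 97 mod 12 = 1, 97 mod 9 = 7, 97 mod 10 = 7.

x ≡ 97 (mod 180).


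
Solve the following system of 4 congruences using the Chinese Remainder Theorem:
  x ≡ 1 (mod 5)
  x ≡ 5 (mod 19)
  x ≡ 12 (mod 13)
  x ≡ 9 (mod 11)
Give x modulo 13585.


Product of moduli M = 5 · 19 · 13 · 11 = 13585.
Merge one congruence at a time:
  Start: x ≡ 1 (mod 5).
  Combine with x ≡ 5 (mod 19); new modulus lcm = 95.
    Write x = 1 + 5·t and substitute into x ≡ 5 (mod 19): 5·t ≡ 5 − 1 = 4 (mod 19).
    The inverse of 5 mod 19 is 4 (since 5·4 = 20 = 1·19 + 1), so t ≡ 4·4 = 16 ≡ 16 (mod 19).
    Then x = 1 + 5·16 = 81, valid modulo lcm(5, 19) = 95: x ≡ 81 (mod 95).
  Combine with x ≡ 12 (mod 13); new modulus lcm = 1235.
    Write x = 81 + 95·t and substitute into x ≡ 12 (mod 13): 95·t ≡ 12 − 81 = -69 (mod 13).
    Reduce coefficients mod 13: 4·t ≡ 9 (mod 13).
    The inverse of 4 mod 13 is 10 (since 4·10 = 40 = 3·13 + 1), so t ≡ 10·9 = 90 ≡ 12 (mod 13).
    Then x = 81 + 95·12 = 1221, valid modulo lcm(95, 13) = 1235: x ≡ 1221 (mod 1235).
  Combine with x ≡ 9 (mod 11); new modulus lcm = 13585.
    Write x = 1221 + 1235·t and substitute into x ≡ 9 (mod 11): 1235·t ≡ 9 − 1221 = -1212 (mod 11).
    Reduce coefficients mod 11: 3·t ≡ 9 (mod 11).
    The inverse of 3 mod 11 is 4 (since 3·4 = 12 = 1·11 + 1), so t ≡ 4·9 = 36 ≡ 3 (mod 11).
    Then x = 1221 + 1235·3 = 4926, valid modulo lcm(1235, 11) = 13585: x ≡ 4926 (mod 13585).
Verify against each original: 4926 mod 5 = 1, 4926 mod 19 = 5, 4926 mod 13 = 12, 4926 mod 11 = 9.

x ≡ 4926 (mod 13585).


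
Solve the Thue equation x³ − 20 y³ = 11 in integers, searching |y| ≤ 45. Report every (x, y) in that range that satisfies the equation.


The equation is x³ - 20y³ = 11. For fixed y, x³ = 20·y³ + 11, so a solution requires the RHS to be a perfect cube.
Strategy: iterate y from -45 to 45, compute RHS = 20·y³ + 11, and check whether it is a (positive or negative) perfect cube.
Check small values of y:
  y = 0: RHS = 11 is not a perfect cube.
  y = 1: RHS = 31 is not a perfect cube.
  y = -1: RHS = -9 is not a perfect cube.
  y = 2: RHS = 171 is not a perfect cube.
  y = -2: RHS = -149 is not a perfect cube.
  y = 3: RHS = 551 is not a perfect cube.
  y = -3: RHS = -529 is not a perfect cube.
Continuing the search up to |y| = 45 finds no solutions either.
No (x, y) in the scanned range satisfies the equation.

No integer solutions with |y| ≤ 45.


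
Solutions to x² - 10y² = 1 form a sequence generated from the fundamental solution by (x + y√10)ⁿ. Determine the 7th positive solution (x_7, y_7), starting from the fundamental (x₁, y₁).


Step 1: Find the fundamental solution (x₁, y₁) of x² - 10y² = 1.
  Expand √10 as a continued fraction. a₀ = ⌊√10⌋ = 3; iterate m_{k+1} = d_k·a_k − m_k, d_{k+1} = (10 − m_{k+1}²)/d_k, a_{k+1} = ⌊(a₀ + m_{k+1})/d_{k+1}⌋ (starting m₀ = 0, d₀ = 1), with convergents p_k = a_k·p_{k-1} + p_{k-2}, q_k = a_k·q_{k-1} + q_{k-2} (p₋₁ = 1, q₋₁ = 0):
  k = 0: a₀ = 3; p₀/q₀ = 3/1; p₀² − 10·q₀² = 9 − 10 = -1.
  k = 1: m = 3, d = 1, a = ⌊(3 + 3)/1⌋ = 6; p/q = (6·3 + 1)/(6·1 + 0) = 19/6; p² − 10·q² = 361 − 360 = 1.
  The first convergent with p² − 10·q² = 1 gives the fundamental solution (x₁, y₁) = (19, 6).
Step 2: Apply the recurrence (x_{n+1}, y_{n+1}) = (x₁x_n + 10y₁y_n, x₁y_n + y₁x_n) repeatedly.
  From (x_1, y_1) = (19, 6): x_2 = 19·19 + 10·6·6 = 721; y_2 = 19·6 + 6·19 = 228.
  From (x_2, y_2) = (721, 228): x_3 = 19·721 + 10·6·228 = 27379; y_3 = 19·228 + 6·721 = 8658.
  From (x_3, y_3) = (27379, 8658): x_4 = 19·27379 + 10·6·8658 = 1039681; y_4 = 19·8658 + 6·27379 = 328776.
  From (x_4, y_4) = (1039681, 328776): x_5 = 19·1039681 + 10·6·328776 = 39480499; y_5 = 19·328776 + 6·1039681 = 12484830.
  From (x_5, y_5) = (39480499, 12484830): x_6 = 19·39480499 + 10·6·12484830 = 1499219281; y_6 = 19·12484830 + 6·39480499 = 474094764.
  From (x_6, y_6) = (1499219281, 474094764): x_7 = 19·1499219281 + 10·6·474094764 = 56930852179; y_7 = 19·474094764 + 6·1499219281 = 18003116202.
Step 3: Verify x_7² - 10·y_7² = 3241121929827149048041 - 3241121929827149048040 = 1 (should be 1). ✓

(x_1, y_1) = (19, 6); (x_7, y_7) = (56930852179, 18003116202).


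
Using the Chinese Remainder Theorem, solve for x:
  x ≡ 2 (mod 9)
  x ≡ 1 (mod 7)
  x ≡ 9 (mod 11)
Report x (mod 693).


Moduli 9, 7, 11 are pairwise coprime; by CRT there is a unique solution modulo M = 9 · 7 · 11 = 693.
Solve pairwise, accumulating the modulus:
  Start with x ≡ 2 (mod 9).
  Combine with x ≡ 1 (mod 7): since gcd(9, 7) = 1, we get a unique residue mod 63.
    Write x = 2 + 9·t and substitute into x ≡ 1 (mod 7): 9·t ≡ 1 − 2 = -1 (mod 7).
    Reduce coefficients mod 7: 2·t ≡ 6 (mod 7).
    The inverse of 2 mod 7 is 4 (since 2·4 = 8 = 1·7 + 1), so t ≡ 4·6 = 24 ≡ 3 (mod 7).
    Then x = 2 + 9·3 = 29, valid modulo lcm(9, 7) = 63: x ≡ 29 (mod 63).
  Combine with x ≡ 9 (mod 11): since gcd(63, 11) = 1, we get a unique residue mod 693.
    Write x = 29 + 63·t and substitute into x ≡ 9 (mod 11): 63·t ≡ 9 − 29 = -20 (mod 11).
    Reduce coefficients mod 11: 8·t ≡ 2 (mod 11).
    The inverse of 8 mod 11 is 7 (since 8·7 = 56 = 5·11 + 1), so t ≡ 7·2 = 14 ≡ 3 (mod 11).
    Then x = 29 + 63·3 = 218, valid modulo lcm(63, 11) = 693: x ≡ 218 (mod 693).
Verify: 218 mod 9 = 2 ✓, 218 mod 7 = 1 ✓, 218 mod 11 = 9 ✓.

x ≡ 218 (mod 693).


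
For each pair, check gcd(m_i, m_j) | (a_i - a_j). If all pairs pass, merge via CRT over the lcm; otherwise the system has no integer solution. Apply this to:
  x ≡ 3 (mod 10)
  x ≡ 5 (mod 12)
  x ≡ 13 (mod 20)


Moduli 10, 12, 20 are not pairwise coprime, so CRT works modulo lcm(m_i) when all pairwise compatibility conditions hold.
Pairwise compatibility: gcd(m_i, m_j) must divide a_i - a_j for every pair.
Merge one congruence at a time:
  Start: x ≡ 3 (mod 10).
  Combine with x ≡ 5 (mod 12): gcd(10, 12) = 2; 5 - 3 = 2, which IS divisible by 2, so compatible.
    Write x = 3 + 10·t and substitute into x ≡ 5 (mod 12): 10·t ≡ 5 − 3 = 2 (mod 12).
    Divide the congruence (and modulus) by g = 2: 5·t ≡ 1 (mod 6).
    The inverse of 5 mod 6 is 5 (since 5·5 = 25 = 4·6 + 1), so t ≡ 5·1 = 5 ≡ 5 (mod 6).
    Then x = 3 + 10·5 = 53, valid modulo lcm(10, 12) = 60: x ≡ 53 (mod 60).
  Combine with x ≡ 13 (mod 20): gcd(60, 20) = 20; 13 - 53 = -40, which IS divisible by 20, so compatible.
    Write x = 53 + 60·t and substitute into x ≡ 13 (mod 20): 60·t ≡ 13 − 53 = -40 (mod 20).
    Divide the congruence (and modulus) by g = 20: 3·t ≡ -2 (mod 1).
    Modulo 1 every t works; take t = 0.
    Then x = 53 + 60·0 = 53, valid modulo lcm(60, 20) = 60: x ≡ 53 (mod 60).
Verify: 53 mod 10 = 3, 53 mod 12 = 5, 53 mod 20 = 13.

x ≡ 53 (mod 60).


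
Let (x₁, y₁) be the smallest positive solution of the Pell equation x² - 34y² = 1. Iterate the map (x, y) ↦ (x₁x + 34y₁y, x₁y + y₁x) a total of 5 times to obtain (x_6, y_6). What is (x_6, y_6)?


Step 1: Find the fundamental solution (x₁, y₁) of x² - 34y² = 1.
  Expand √34 as a continued fraction. a₀ = ⌊√34⌋ = 5; iterate m_{k+1} = d_k·a_k − m_k, d_{k+1} = (34 − m_{k+1}²)/d_k, a_{k+1} = ⌊(a₀ + m_{k+1})/d_{k+1}⌋ (starting m₀ = 0, d₀ = 1), with convergents p_k = a_k·p_{k-1} + p_{k-2}, q_k = a_k·q_{k-1} + q_{k-2} (p₋₁ = 1, q₋₁ = 0):
  k = 0: a₀ = 5; p₀/q₀ = 5/1; p₀² − 34·q₀² = 25 − 34 = -9.
  k = 1: m = 5, d = 9, a = ⌊(5 + 5)/9⌋ = 1; p/q = (1·5 + 1)/(1·1 + 0) = 6/1; p² − 34·q² = 36 − 34 = 2.
  k = 2: m = 4, d = 2, a = ⌊(5 + 4)/2⌋ = 4; p/q = (4·6 + 5)/(4·1 + 1) = 29/5; p² − 34·q² = 841 − 850 = -9.
  k = 3: m = 4, d = 9, a = ⌊(5 + 4)/9⌋ = 1; p/q = (1·29 + 6)/(1·5 + 1) = 35/6; p² − 34·q² = 1225 − 1224 = 1.
  The first convergent with p² − 34·q² = 1 gives the fundamental solution (x₁, y₁) = (35, 6).
Step 2: Apply the recurrence (x_{n+1}, y_{n+1}) = (x₁x_n + 34y₁y_n, x₁y_n + y₁x_n) repeatedly.
  From (x_1, y_1) = (35, 6): x_2 = 35·35 + 34·6·6 = 2449; y_2 = 35·6 + 6·35 = 420.
  From (x_2, y_2) = (2449, 420): x_3 = 35·2449 + 34·6·420 = 171395; y_3 = 35·420 + 6·2449 = 29394.
  From (x_3, y_3) = (171395, 29394): x_4 = 35·171395 + 34·6·29394 = 11995201; y_4 = 35·29394 + 6·171395 = 2057160.
  From (x_4, y_4) = (11995201, 2057160): x_5 = 35·11995201 + 34·6·2057160 = 839492675; y_5 = 35·2057160 + 6·11995201 = 143971806.
  From (x_5, y_5) = (839492675, 143971806): x_6 = 35·839492675 + 34·6·143971806 = 58752492049; y_6 = 35·143971806 + 6·839492675 = 10075969260.
Step 3: Verify x_6² - 34·y_6² = 3451855321967808218401 - 3451855321967808218400 = 1 (should be 1). ✓

(x_1, y_1) = (35, 6); (x_6, y_6) = (58752492049, 10075969260).


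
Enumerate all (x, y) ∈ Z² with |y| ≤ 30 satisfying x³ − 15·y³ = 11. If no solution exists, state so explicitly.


The equation is x³ - 15y³ = 11. For fixed y, x³ = 15·y³ + 11, so a solution requires the RHS to be a perfect cube.
Strategy: iterate y from -30 to 30, compute RHS = 15·y³ + 11, and check whether it is a (positive or negative) perfect cube.
Check small values of y:
  y = 0: RHS = 11 is not a perfect cube.
  y = 1: RHS = 26 is not a perfect cube.
  y = -1: RHS = -4 is not a perfect cube.
  y = 2: RHS = 131 is not a perfect cube.
  y = -2: RHS = -109 is not a perfect cube.
  y = 3: RHS = 416 is not a perfect cube.
  y = -3: RHS = -394 is not a perfect cube.
Continuing the search up to |y| = 30 finds no solutions either.
No (x, y) in the scanned range satisfies the equation.

No integer solutions with |y| ≤ 30.


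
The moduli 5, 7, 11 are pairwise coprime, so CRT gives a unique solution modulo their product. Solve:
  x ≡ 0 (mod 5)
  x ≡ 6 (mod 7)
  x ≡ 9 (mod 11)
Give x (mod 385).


Moduli 5, 7, 11 are pairwise coprime; by CRT there is a unique solution modulo M = 5 · 7 · 11 = 385.
Solve pairwise, accumulating the modulus:
  Start with x ≡ 0 (mod 5).
  Combine with x ≡ 6 (mod 7): since gcd(5, 7) = 1, we get a unique residue mod 35.
    Write x = 0 + 5·t and substitute into x ≡ 6 (mod 7): 5·t ≡ 6 − 0 = 6 (mod 7).
    The inverse of 5 mod 7 is 3 (since 5·3 = 15 = 2·7 + 1), so t ≡ 3·6 = 18 ≡ 4 (mod 7).
    Then x = 0 + 5·4 = 20, valid modulo lcm(5, 7) = 35: x ≡ 20 (mod 35).
  Combine with x ≡ 9 (mod 11): since gcd(35, 11) = 1, we get a unique residue mod 385.
    Write x = 20 + 35·t and substitute into x ≡ 9 (mod 11): 35·t ≡ 9 − 20 = -11 (mod 11).
    Reduce coefficients mod 11: 2·t ≡ 0 (mod 11).
    The inverse of 2 mod 11 is 6 (since 2·6 = 12 = 1·11 + 1), so t ≡ 6·0 = 0 ≡ 0 (mod 11).
    Then x = 20 + 35·0 = 20, valid modulo lcm(35, 11) = 385: x ≡ 20 (mod 385).
Verify: 20 mod 5 = 0 ✓, 20 mod 7 = 6 ✓, 20 mod 11 = 9 ✓.

x ≡ 20 (mod 385).


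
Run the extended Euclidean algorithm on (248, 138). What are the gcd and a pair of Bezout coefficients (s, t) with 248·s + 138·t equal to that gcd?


Euclidean algorithm on (248, 138) — divide until remainder is 0:
  248 = 1 · 138 + 110
  138 = 1 · 110 + 28
  110 = 3 · 28 + 26
  28 = 1 · 26 + 2
  26 = 13 · 2 + 0
gcd(248, 138) = 2.
Track Bezout coefficients alongside the remainders: start with r₀ = 248 = a·1 + b·0 (s = 1, t = 0) and r₁ = 138 = a·0 + b·1 (s = 0, t = 1); each new remainder r_{k+1} = r_{k-1} − q_k·r_k inherits s_{k+1} = s_{k-1} − q_k·s_k, t_{k+1} = t_{k-1} − q_k·t_k, so r_k = a·s_k + b·t_k at every step:
  q = 1: r = 110, s = 1 − 1·0 = 1, t = 0 − 1·1 = -1  (check: 248·1 + 138·(-1) = 110)
  q = 1: r = 28, s = 0 − 1·1 = -1, t = 1 − 1·(-1) = 2  (check: 248·(-1) + 138·2 = 28)
  q = 3: r = 26, s = 1 − 3·(-1) = 4, t = -1 − 3·2 = -7  (check: 248·4 + 138·(-7) = 26)
  q = 1: r = 2, s = -1 − 1·4 = -5, t = 2 − 1·(-7) = 9  (check: 248·(-5) + 138·9 = 2)
The row with r = 2 (the gcd) gives the Bezout coefficients s = -5, t = 9.
Result: 248 · (-5) + 138 · (9) = 2.

gcd(248, 138) = 2; s = -5, t = 9 (check: 248·(-5) + 138·9 = 2).


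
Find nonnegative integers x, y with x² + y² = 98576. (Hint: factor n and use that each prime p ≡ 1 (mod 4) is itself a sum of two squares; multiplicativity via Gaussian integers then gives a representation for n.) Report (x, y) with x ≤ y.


Step 1: Factor n = 98576 = 2^4 · 61 · 101.
Step 2: Check the mod-4 condition on each prime factor: 2 = 2 (special); 61 ≡ 1 (mod 4), exponent 1; 101 ≡ 1 (mod 4), exponent 1.
All primes ≡ 3 (mod 4) appear to even exponent (or don't appear), so by the two-squares theorem n IS expressible as a sum of two squares.
Step 3: Build a representation. Group n = k² · m with k = 4 and m = 61 · 101 = 6161 (a product of primes ≡ 1 (mod 4)); a representation of m scales to one of n via (k·x)² + (k·y)² = k²(x² + y²). Each prime p ≡ 1 (mod 4) is itself a sum of two squares; find a² by testing p − a² for a perfect square:
  61: 61 − 1² = 60, 61 − 2² = 57, 61 − 3² = 52, 61 − 4² = 45, 61 − 5² = 36 = 6² ⇒ 61 = 5² + 6².
  101: 101 − 1² = 100 = 10² ⇒ 101 = 1² + 10².
  Combine using the Brahmagupta–Fibonacci identity (a² + b²)(c² + d²) = (ac − bd)² + (ad + bc)² = (ac + bd)² + (ad − bc)²:
  61 · 101 = 6161: from (5² + 6²)(1² + 10²), take (5·1 − 6·10, 5·10 + 6·1) = (5 − 60, 50 + 6) = (-55, 56); dropping signs (only squares matter) gives (55, 56); check 55² + 56² = 3025 + 3136 = 6161 ✓.
  Scale by k = 4: (4·55, 4·56) = (220, 224).
Step 4: Order so x ≤ y and verify: 220² + 224² = 48400 + 50176 = 98576 = n. ✓

n = 98576 = 220² + 224² (one valid representation with x ≤ y).


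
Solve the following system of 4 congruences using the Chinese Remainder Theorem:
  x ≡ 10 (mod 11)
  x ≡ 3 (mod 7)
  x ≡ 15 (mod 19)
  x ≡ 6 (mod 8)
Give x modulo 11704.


Product of moduli M = 11 · 7 · 19 · 8 = 11704.
Merge one congruence at a time:
  Start: x ≡ 10 (mod 11).
  Combine with x ≡ 3 (mod 7); new modulus lcm = 77.
    Write x = 10 + 11·t and substitute into x ≡ 3 (mod 7): 11·t ≡ 3 − 10 = -7 (mod 7).
    Reduce coefficients mod 7: 4·t ≡ 0 (mod 7).
    The inverse of 4 mod 7 is 2 (since 4·2 = 8 = 1·7 + 1), so t ≡ 2·0 = 0 ≡ 0 (mod 7).
    Then x = 10 + 11·0 = 10, valid modulo lcm(11, 7) = 77: x ≡ 10 (mod 77).
  Combine with x ≡ 15 (mod 19); new modulus lcm = 1463.
    Write x = 10 + 77·t and substitute into x ≡ 15 (mod 19): 77·t ≡ 15 − 10 = 5 (mod 19).
    Reduce coefficients mod 19: 1·t ≡ 5 (mod 19).
    So t ≡ 5 (mod 19).
    Then x = 10 + 77·5 = 395, valid modulo lcm(77, 19) = 1463: x ≡ 395 (mod 1463).
  Combine with x ≡ 6 (mod 8); new modulus lcm = 11704.
    Write x = 395 + 1463·t and substitute into x ≡ 6 (mod 8): 1463·t ≡ 6 − 395 = -389 (mod 8).
    Reduce coefficients mod 8: 7·t ≡ 3 (mod 8).
    The inverse of 7 mod 8 is 7 (since 7·7 = 49 = 6·8 + 1), so t ≡ 7·3 = 21 ≡ 5 (mod 8).
    Then x = 395 + 1463·5 = 7710, valid modulo lcm(1463, 8) = 11704: x ≡ 7710 (mod 11704).
Verify against each original: 7710 mod 11 = 10, 7710 mod 7 = 3, 7710 mod 19 = 15, 7710 mod 8 = 6.

x ≡ 7710 (mod 11704).


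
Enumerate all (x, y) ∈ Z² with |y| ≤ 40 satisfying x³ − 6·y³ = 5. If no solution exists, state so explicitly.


The equation is x³ - 6y³ = 5. For fixed y, x³ = 6·y³ + 5, so a solution requires the RHS to be a perfect cube.
Strategy: iterate y from -40 to 40, compute RHS = 6·y³ + 5, and check whether it is a (positive or negative) perfect cube.
Check small values of y:
  y = 0: RHS = 5 is not a perfect cube.
  y = 1: RHS = 11 is not a perfect cube.
  y = -1: RHS = -1 = (-1)³ ⇒ x = -1 works.
  y = 2: RHS = 53 is not a perfect cube.
  y = -2: RHS = -43 is not a perfect cube.
  y = 3: RHS = 167 is not a perfect cube.
  y = -3: RHS = -157 is not a perfect cube.
Continuing the search up to |y| = 40 finds no further solutions beyond those listed.
Collected solutions: (-1, -1).

Solutions (with |y| ≤ 40): (-1, -1).


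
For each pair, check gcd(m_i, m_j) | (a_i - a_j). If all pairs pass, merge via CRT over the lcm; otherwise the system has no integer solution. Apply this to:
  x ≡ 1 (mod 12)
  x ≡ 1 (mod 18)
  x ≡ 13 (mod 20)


Moduli 12, 18, 20 are not pairwise coprime, so CRT works modulo lcm(m_i) when all pairwise compatibility conditions hold.
Pairwise compatibility: gcd(m_i, m_j) must divide a_i - a_j for every pair.
Merge one congruence at a time:
  Start: x ≡ 1 (mod 12).
  Combine with x ≡ 1 (mod 18): gcd(12, 18) = 6; 1 - 1 = 0, which IS divisible by 6, so compatible.
    Write x = 1 + 12·t and substitute into x ≡ 1 (mod 18): 12·t ≡ 1 − 1 = 0 (mod 18).
    Divide the congruence (and modulus) by g = 6: 2·t ≡ 0 (mod 3).
    The inverse of 2 mod 3 is 2 (since 2·2 = 4 = 1·3 + 1), so t ≡ 2·0 = 0 ≡ 0 (mod 3).
    Then x = 1 + 12·0 = 1, valid modulo lcm(12, 18) = 36: x ≡ 1 (mod 36).
  Combine with x ≡ 13 (mod 20): gcd(36, 20) = 4; 13 - 1 = 12, which IS divisible by 4, so compatible.
    Write x = 1 + 36·t and substitute into x ≡ 13 (mod 20): 36·t ≡ 13 − 1 = 12 (mod 20).
    Divide the congruence (and modulus) by g = 4: 9·t ≡ 3 (mod 5).
    Reduce coefficients mod 5: 4·t ≡ 3 (mod 5).
    The inverse of 4 mod 5 is 4 (since 4·4 = 16 = 3·5 + 1), so t ≡ 4·3 = 12 ≡ 2 (mod 5).
    Then x = 1 + 36·2 = 73, valid modulo lcm(36, 20) = 180: x ≡ 73 (mod 180).
Verify: 73 mod 12 = 1, 73 mod 18 = 1, 73 mod 20 = 13.

x ≡ 73 (mod 180).


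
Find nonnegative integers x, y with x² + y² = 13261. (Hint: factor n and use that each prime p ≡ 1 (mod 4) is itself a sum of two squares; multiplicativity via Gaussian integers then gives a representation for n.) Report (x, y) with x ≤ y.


Step 1: Factor n = 13261 = 89 · 149.
Step 2: Check the mod-4 condition on each prime factor: 89 ≡ 1 (mod 4), exponent 1; 149 ≡ 1 (mod 4), exponent 1.
All primes ≡ 3 (mod 4) appear to even exponent (or don't appear), so by the two-squares theorem n IS expressible as a sum of two squares.
Step 3: Build a representation. Here n = 89 · 149 is a product of primes ≡ 1 (mod 4). Each prime p ≡ 1 (mod 4) is itself a sum of two squares; find a² by testing p − a² for a perfect square:
  89: 89 − 1² = 88, 89 − 2² = 85, 89 − 3² = 80, 89 − 4² = 73, 89 − 5² = 64 = 8² ⇒ 89 = 5² + 8².
  149: 149 − 1² = 148, 149 − 2² = 145, 149 − 3² = 140, 149 − 4² = 133, 149 − 5² = 124, 149 − 6² = 113, 149 − 7² = 100 = 10² ⇒ 149 = 7² + 10².
  Combine using the Brahmagupta–Fibonacci identity (a² + b²)(c² + d²) = (ac − bd)² + (ad + bc)² = (ac + bd)² + (ad − bc)²:
  89 · 149 = 13261: from (5² + 8²)(7² + 10²), take (5·7 − 8·10, 5·10 + 8·7) = (35 − 80, 50 + 56) = (-45, 106); dropping signs (only squares matter) gives (45, 106); check 45² + 106² = 2025 + 11236 = 13261 ✓.
Step 4: Order so x ≤ y and verify: 45² + 106² = 2025 + 11236 = 13261 = n. ✓

n = 13261 = 45² + 106² (one valid representation with x ≤ y).


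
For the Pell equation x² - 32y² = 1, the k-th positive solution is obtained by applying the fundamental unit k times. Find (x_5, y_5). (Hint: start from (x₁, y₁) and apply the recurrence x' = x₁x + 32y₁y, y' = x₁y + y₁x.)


Step 1: Find the fundamental solution (x₁, y₁) of x² - 32y² = 1.
  Expand √32 as a continued fraction. a₀ = ⌊√32⌋ = 5; iterate m_{k+1} = d_k·a_k − m_k, d_{k+1} = (32 − m_{k+1}²)/d_k, a_{k+1} = ⌊(a₀ + m_{k+1})/d_{k+1}⌋ (starting m₀ = 0, d₀ = 1), with convergents p_k = a_k·p_{k-1} + p_{k-2}, q_k = a_k·q_{k-1} + q_{k-2} (p₋₁ = 1, q₋₁ = 0):
  k = 0: a₀ = 5; p₀/q₀ = 5/1; p₀² − 32·q₀² = 25 − 32 = -7.
  k = 1: m = 5, d = 7, a = ⌊(5 + 5)/7⌋ = 1; p/q = (1·5 + 1)/(1·1 + 0) = 6/1; p² − 32·q² = 36 − 32 = 4.
  k = 2: m = 2, d = 4, a = ⌊(5 + 2)/4⌋ = 1; p/q = (1·6 + 5)/(1·1 + 1) = 11/2; p² − 32·q² = 121 − 128 = -7.
  k = 3: m = 2, d = 7, a = ⌊(5 + 2)/7⌋ = 1; p/q = (1·11 + 6)/(1·2 + 1) = 17/3; p² − 32·q² = 289 − 288 = 1.
  The first convergent with p² − 32·q² = 1 gives the fundamental solution (x₁, y₁) = (17, 3).
Step 2: Apply the recurrence (x_{n+1}, y_{n+1}) = (x₁x_n + 32y₁y_n, x₁y_n + y₁x_n) repeatedly.
  From (x_1, y_1) = (17, 3): x_2 = 17·17 + 32·3·3 = 577; y_2 = 17·3 + 3·17 = 102.
  From (x_2, y_2) = (577, 102): x_3 = 17·577 + 32·3·102 = 19601; y_3 = 17·102 + 3·577 = 3465.
  From (x_3, y_3) = (19601, 3465): x_4 = 17·19601 + 32·3·3465 = 665857; y_4 = 17·3465 + 3·19601 = 117708.
  From (x_4, y_4) = (665857, 117708): x_5 = 17·665857 + 32·3·117708 = 22619537; y_5 = 17·117708 + 3·665857 = 3998607.
Step 3: Verify x_5² - 32·y_5² = 511643454094369 - 511643454094368 = 1 (should be 1). ✓

(x_1, y_1) = (17, 3); (x_5, y_5) = (22619537, 3998607).


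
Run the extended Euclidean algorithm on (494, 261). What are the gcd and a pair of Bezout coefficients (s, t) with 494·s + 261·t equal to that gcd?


Euclidean algorithm on (494, 261) — divide until remainder is 0:
  494 = 1 · 261 + 233
  261 = 1 · 233 + 28
  233 = 8 · 28 + 9
  28 = 3 · 9 + 1
  9 = 9 · 1 + 0
gcd(494, 261) = 1.
Track Bezout coefficients alongside the remainders: start with r₀ = 494 = a·1 + b·0 (s = 1, t = 0) and r₁ = 261 = a·0 + b·1 (s = 0, t = 1); each new remainder r_{k+1} = r_{k-1} − q_k·r_k inherits s_{k+1} = s_{k-1} − q_k·s_k, t_{k+1} = t_{k-1} − q_k·t_k, so r_k = a·s_k + b·t_k at every step:
  q = 1: r = 233, s = 1 − 1·0 = 1, t = 0 − 1·1 = -1  (check: 494·1 + 261·(-1) = 233)
  q = 1: r = 28, s = 0 − 1·1 = -1, t = 1 − 1·(-1) = 2  (check: 494·(-1) + 261·2 = 28)
  q = 8: r = 9, s = 1 − 8·(-1) = 9, t = -1 − 8·2 = -17  (check: 494·9 + 261·(-17) = 9)
  q = 3: r = 1, s = -1 − 3·9 = -28, t = 2 − 3·(-17) = 53  (check: 494·(-28) + 261·53 = 1)
The row with r = 1 (the gcd) gives the Bezout coefficients s = -28, t = 53.
Result: 494 · (-28) + 261 · (53) = 1.

gcd(494, 261) = 1; s = -28, t = 53 (check: 494·(-28) + 261·53 = 1).


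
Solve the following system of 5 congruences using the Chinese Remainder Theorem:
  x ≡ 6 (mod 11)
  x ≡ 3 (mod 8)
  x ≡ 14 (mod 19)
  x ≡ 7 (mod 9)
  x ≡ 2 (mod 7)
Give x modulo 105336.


Product of moduli M = 11 · 8 · 19 · 9 · 7 = 105336.
Merge one congruence at a time:
  Start: x ≡ 6 (mod 11).
  Combine with x ≡ 3 (mod 8); new modulus lcm = 88.
    Write x = 6 + 11·t and substitute into x ≡ 3 (mod 8): 11·t ≡ 3 − 6 = -3 (mod 8).
    Reduce coefficients mod 8: 3·t ≡ 5 (mod 8).
    The inverse of 3 mod 8 is 3 (since 3·3 = 9 = 1·8 + 1), so t ≡ 3·5 = 15 ≡ 7 (mod 8).
    Then x = 6 + 11·7 = 83, valid modulo lcm(11, 8) = 88: x ≡ 83 (mod 88).
  Combine with x ≡ 14 (mod 19); new modulus lcm = 1672.
    Write x = 83 + 88·t and substitute into x ≡ 14 (mod 19): 88·t ≡ 14 − 83 = -69 (mod 19).
    Reduce coefficients mod 19: 12·t ≡ 7 (mod 19).
    The inverse of 12 mod 19 is 8 (since 12·8 = 96 = 5·19 + 1), so t ≡ 8·7 = 56 ≡ 18 (mod 19).
    Then x = 83 + 88·18 = 1667, valid modulo lcm(88, 19) = 1672: x ≡ 1667 (mod 1672).
  Combine with x ≡ 7 (mod 9); new modulus lcm = 15048.
    Write x = 1667 + 1672·t and substitute into x ≡ 7 (mod 9): 1672·t ≡ 7 − 1667 = -1660 (mod 9).
    Reduce coefficients mod 9: 7·t ≡ 5 (mod 9).
    The inverse of 7 mod 9 is 4 (since 7·4 = 28 = 3·9 + 1), so t ≡ 4·5 = 20 ≡ 2 (mod 9).
    Then x = 1667 + 1672·2 = 5011, valid modulo lcm(1672, 9) = 15048: x ≡ 5011 (mod 15048).
  Combine with x ≡ 2 (mod 7); new modulus lcm = 105336.
    Write x = 5011 + 15048·t and substitute into x ≡ 2 (mod 7): 15048·t ≡ 2 − 5011 = -5009 (mod 7).
    Reduce coefficients mod 7: 5·t ≡ 3 (mod 7).
    The inverse of 5 mod 7 is 3 (since 5·3 = 15 = 2·7 + 1), so t ≡ 3·3 = 9 ≡ 2 (mod 7).
    Then x = 5011 + 15048·2 = 35107, valid modulo lcm(15048, 7) = 105336: x ≡ 35107 (mod 105336).
Verify against each original: 35107 mod 11 = 6, 35107 mod 8 = 3, 35107 mod 19 = 14, 35107 mod 9 = 7, 35107 mod 7 = 2.

x ≡ 35107 (mod 105336).


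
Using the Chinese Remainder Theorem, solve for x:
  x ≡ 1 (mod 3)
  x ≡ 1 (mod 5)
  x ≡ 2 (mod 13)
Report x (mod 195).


Moduli 3, 5, 13 are pairwise coprime; by CRT there is a unique solution modulo M = 3 · 5 · 13 = 195.
Solve pairwise, accumulating the modulus:
  Start with x ≡ 1 (mod 3).
  Combine with x ≡ 1 (mod 5): since gcd(3, 5) = 1, we get a unique residue mod 15.
    Write x = 1 + 3·t and substitute into x ≡ 1 (mod 5): 3·t ≡ 1 − 1 = 0 (mod 5).
    The inverse of 3 mod 5 is 2 (since 3·2 = 6 = 1·5 + 1), so t ≡ 2·0 = 0 ≡ 0 (mod 5).
    Then x = 1 + 3·0 = 1, valid modulo lcm(3, 5) = 15: x ≡ 1 (mod 15).
  Combine with x ≡ 2 (mod 13): since gcd(15, 13) = 1, we get a unique residue mod 195.
    Write x = 1 + 15·t and substitute into x ≡ 2 (mod 13): 15·t ≡ 2 − 1 = 1 (mod 13).
    Reduce coefficients mod 13: 2·t ≡ 1 (mod 13).
    The inverse of 2 mod 13 is 7 (since 2·7 = 14 = 1·13 + 1), so t ≡ 7·1 = 7 ≡ 7 (mod 13).
    Then x = 1 + 15·7 = 106, valid modulo lcm(15, 13) = 195: x ≡ 106 (mod 195).
Verify: 106 mod 3 = 1 ✓, 106 mod 5 = 1 ✓, 106 mod 13 = 2 ✓.

x ≡ 106 (mod 195).


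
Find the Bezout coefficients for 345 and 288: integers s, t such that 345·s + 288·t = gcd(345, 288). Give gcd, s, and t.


Euclidean algorithm on (345, 288) — divide until remainder is 0:
  345 = 1 · 288 + 57
  288 = 5 · 57 + 3
  57 = 19 · 3 + 0
gcd(345, 288) = 3.
Track Bezout coefficients alongside the remainders: start with r₀ = 345 = a·1 + b·0 (s = 1, t = 0) and r₁ = 288 = a·0 + b·1 (s = 0, t = 1); each new remainder r_{k+1} = r_{k-1} − q_k·r_k inherits s_{k+1} = s_{k-1} − q_k·s_k, t_{k+1} = t_{k-1} − q_k·t_k, so r_k = a·s_k + b·t_k at every step:
  q = 1: r = 57, s = 1 − 1·0 = 1, t = 0 − 1·1 = -1  (check: 345·1 + 288·(-1) = 57)
  q = 5: r = 3, s = 0 − 5·1 = -5, t = 1 − 5·(-1) = 6  (check: 345·(-5) + 288·6 = 3)
The row with r = 3 (the gcd) gives the Bezout coefficients s = -5, t = 6.
Result: 345 · (-5) + 288 · (6) = 3.

gcd(345, 288) = 3; s = -5, t = 6 (check: 345·(-5) + 288·6 = 3).


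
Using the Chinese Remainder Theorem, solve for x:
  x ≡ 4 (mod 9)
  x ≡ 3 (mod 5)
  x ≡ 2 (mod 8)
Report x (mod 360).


Moduli 9, 5, 8 are pairwise coprime; by CRT there is a unique solution modulo M = 9 · 5 · 8 = 360.
Solve pairwise, accumulating the modulus:
  Start with x ≡ 4 (mod 9).
  Combine with x ≡ 3 (mod 5): since gcd(9, 5) = 1, we get a unique residue mod 45.
    Write x = 4 + 9·t and substitute into x ≡ 3 (mod 5): 9·t ≡ 3 − 4 = -1 (mod 5).
    Reduce coefficients mod 5: 4·t ≡ 4 (mod 5).
    The inverse of 4 mod 5 is 4 (since 4·4 = 16 = 3·5 + 1), so t ≡ 4·4 = 16 ≡ 1 (mod 5).
    Then x = 4 + 9·1 = 13, valid modulo lcm(9, 5) = 45: x ≡ 13 (mod 45).
  Combine with x ≡ 2 (mod 8): since gcd(45, 8) = 1, we get a unique residue mod 360.
    Write x = 13 + 45·t and substitute into x ≡ 2 (mod 8): 45·t ≡ 2 − 13 = -11 (mod 8).
    Reduce coefficients mod 8: 5·t ≡ 5 (mod 8).
    The inverse of 5 mod 8 is 5 (since 5·5 = 25 = 3·8 + 1), so t ≡ 5·5 = 25 ≡ 1 (mod 8).
    Then x = 13 + 45·1 = 58, valid modulo lcm(45, 8) = 360: x ≡ 58 (mod 360).
Verify: 58 mod 9 = 4 ✓, 58 mod 5 = 3 ✓, 58 mod 8 = 2 ✓.

x ≡ 58 (mod 360).


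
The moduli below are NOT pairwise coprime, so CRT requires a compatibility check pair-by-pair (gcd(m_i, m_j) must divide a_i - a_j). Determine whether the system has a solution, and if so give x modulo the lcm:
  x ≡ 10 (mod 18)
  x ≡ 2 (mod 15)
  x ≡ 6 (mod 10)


Moduli 18, 15, 10 are not pairwise coprime, so CRT works modulo lcm(m_i) when all pairwise compatibility conditions hold.
Pairwise compatibility: gcd(m_i, m_j) must divide a_i - a_j for every pair.
Merge one congruence at a time:
  Start: x ≡ 10 (mod 18).
  Combine with x ≡ 2 (mod 15): gcd(18, 15) = 3, and 2 - 10 = -8 is NOT divisible by 3.
    ⇒ system is inconsistent (no integer solution).

No solution (the system is inconsistent).


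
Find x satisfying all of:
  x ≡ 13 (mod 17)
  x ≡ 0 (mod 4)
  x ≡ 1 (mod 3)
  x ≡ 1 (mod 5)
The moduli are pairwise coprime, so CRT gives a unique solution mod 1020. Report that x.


Product of moduli M = 17 · 4 · 3 · 5 = 1020.
Merge one congruence at a time:
  Start: x ≡ 13 (mod 17).
  Combine with x ≡ 0 (mod 4); new modulus lcm = 68.
    Write x = 13 + 17·t and substitute into x ≡ 0 (mod 4): 17·t ≡ 0 − 13 = -13 (mod 4).
    Reduce coefficients mod 4: 1·t ≡ 3 (mod 4).
    So t ≡ 3 (mod 4).
    Then x = 13 + 17·3 = 64, valid modulo lcm(17, 4) = 68: x ≡ 64 (mod 68).
  Combine with x ≡ 1 (mod 3); new modulus lcm = 204.
    Write x = 64 + 68·t and substitute into x ≡ 1 (mod 3): 68·t ≡ 1 − 64 = -63 (mod 3).
    Reduce coefficients mod 3: 2·t ≡ 0 (mod 3).
    The inverse of 2 mod 3 is 2 (since 2·2 = 4 = 1·3 + 1), so t ≡ 2·0 = 0 ≡ 0 (mod 3).
    Then x = 64 + 68·0 = 64, valid modulo lcm(68, 3) = 204: x ≡ 64 (mod 204).
  Combine with x ≡ 1 (mod 5); new modulus lcm = 1020.
    Write x = 64 + 204·t and substitute into x ≡ 1 (mod 5): 204·t ≡ 1 − 64 = -63 (mod 5).
    Reduce coefficients mod 5: 4·t ≡ 2 (mod 5).
    The inverse of 4 mod 5 is 4 (since 4·4 = 16 = 3·5 + 1), so t ≡ 4·2 = 8 ≡ 3 (mod 5).
    Then x = 64 + 204·3 = 676, valid modulo lcm(204, 5) = 1020: x ≡ 676 (mod 1020).
Verify against each original: 676 mod 17 = 13, 676 mod 4 = 0, 676 mod 3 = 1, 676 mod 5 = 1.

x ≡ 676 (mod 1020).


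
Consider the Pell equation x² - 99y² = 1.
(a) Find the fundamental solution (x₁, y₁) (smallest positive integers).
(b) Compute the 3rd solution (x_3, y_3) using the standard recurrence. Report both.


Step 1: Find the fundamental solution (x₁, y₁) of x² - 99y² = 1.
  Expand √99 as a continued fraction. a₀ = ⌊√99⌋ = 9; iterate m_{k+1} = d_k·a_k − m_k, d_{k+1} = (99 − m_{k+1}²)/d_k, a_{k+1} = ⌊(a₀ + m_{k+1})/d_{k+1}⌋ (starting m₀ = 0, d₀ = 1), with convergents p_k = a_k·p_{k-1} + p_{k-2}, q_k = a_k·q_{k-1} + q_{k-2} (p₋₁ = 1, q₋₁ = 0):
  k = 0: a₀ = 9; p₀/q₀ = 9/1; p₀² − 99·q₀² = 81 − 99 = -18.
  k = 1: m = 9, d = 18, a = ⌊(9 + 9)/18⌋ = 1; p/q = (1·9 + 1)/(1·1 + 0) = 10/1; p² − 99·q² = 100 − 99 = 1.
  The first convergent with p² − 99·q² = 1 gives the fundamental solution (x₁, y₁) = (10, 1).
Step 2: Apply the recurrence (x_{n+1}, y_{n+1}) = (x₁x_n + 99y₁y_n, x₁y_n + y₁x_n) repeatedly.
  From (x_1, y_1) = (10, 1): x_2 = 10·10 + 99·1·1 = 199; y_2 = 10·1 + 1·10 = 20.
  From (x_2, y_2) = (199, 20): x_3 = 10·199 + 99·1·20 = 3970; y_3 = 10·20 + 1·199 = 399.
Step 3: Verify x_3² - 99·y_3² = 15760900 - 15760899 = 1 (should be 1). ✓

(x_1, y_1) = (10, 1); (x_3, y_3) = (3970, 399).


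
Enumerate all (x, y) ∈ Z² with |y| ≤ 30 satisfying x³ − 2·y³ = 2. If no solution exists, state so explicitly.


The equation is x³ - 2y³ = 2. For fixed y, x³ = 2·y³ + 2, so a solution requires the RHS to be a perfect cube.
Strategy: iterate y from -30 to 30, compute RHS = 2·y³ + 2, and check whether it is a (positive or negative) perfect cube.
Check small values of y:
  y = 0: RHS = 2 is not a perfect cube.
  y = 1: RHS = 4 is not a perfect cube.
  y = -1: RHS = 0 = (0)³ ⇒ x = 0 works.
  y = 2: RHS = 18 is not a perfect cube.
  y = -2: RHS = -14 is not a perfect cube.
  y = 3: RHS = 56 is not a perfect cube.
  y = -3: RHS = -52 is not a perfect cube.
Continuing the search up to |y| = 30 finds no further solutions beyond those listed.
Collected solutions: (0, -1).

Solutions (with |y| ≤ 30): (0, -1).


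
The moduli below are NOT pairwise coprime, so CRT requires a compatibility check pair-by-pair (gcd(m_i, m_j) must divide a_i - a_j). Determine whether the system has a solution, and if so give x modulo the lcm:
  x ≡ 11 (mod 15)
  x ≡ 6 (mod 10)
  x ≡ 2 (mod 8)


Moduli 15, 10, 8 are not pairwise coprime, so CRT works modulo lcm(m_i) when all pairwise compatibility conditions hold.
Pairwise compatibility: gcd(m_i, m_j) must divide a_i - a_j for every pair.
Merge one congruence at a time:
  Start: x ≡ 11 (mod 15).
  Combine with x ≡ 6 (mod 10): gcd(15, 10) = 5; 6 - 11 = -5, which IS divisible by 5, so compatible.
    Write x = 11 + 15·t and substitute into x ≡ 6 (mod 10): 15·t ≡ 6 − 11 = -5 (mod 10).
    Divide the congruence (and modulus) by g = 5: 3·t ≡ -1 (mod 2).
    Reduce coefficients mod 2: 1·t ≡ 1 (mod 2).
    So t ≡ 1 (mod 2).
    Then x = 11 + 15·1 = 26, valid modulo lcm(15, 10) = 30: x ≡ 26 (mod 30).
  Combine with x ≡ 2 (mod 8): gcd(30, 8) = 2; 2 - 26 = -24, which IS divisible by 2, so compatible.
    Write x = 26 + 30·t and substitute into x ≡ 2 (mod 8): 30·t ≡ 2 − 26 = -24 (mod 8).
    Divide the congruence (and modulus) by g = 2: 15·t ≡ -12 (mod 4).
    Reduce coefficients mod 4: 3·t ≡ 0 (mod 4).
    The inverse of 3 mod 4 is 3 (since 3·3 = 9 = 2·4 + 1), so t ≡ 3·0 = 0 ≡ 0 (mod 4).
    Then x = 26 + 30·0 = 26, valid modulo lcm(30, 8) = 120: x ≡ 26 (mod 120).
Verify: 26 mod 15 = 11, 26 mod 10 = 6, 26 mod 8 = 2.

x ≡ 26 (mod 120).


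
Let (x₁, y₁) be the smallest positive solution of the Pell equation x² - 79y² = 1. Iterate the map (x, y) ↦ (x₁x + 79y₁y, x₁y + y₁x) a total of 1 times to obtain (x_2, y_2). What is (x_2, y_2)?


Step 1: Find the fundamental solution (x₁, y₁) of x² - 79y² = 1.
  Expand √79 as a continued fraction. a₀ = ⌊√79⌋ = 8; iterate m_{k+1} = d_k·a_k − m_k, d_{k+1} = (79 − m_{k+1}²)/d_k, a_{k+1} = ⌊(a₀ + m_{k+1})/d_{k+1}⌋ (starting m₀ = 0, d₀ = 1), with convergents p_k = a_k·p_{k-1} + p_{k-2}, q_k = a_k·q_{k-1} + q_{k-2} (p₋₁ = 1, q₋₁ = 0):
  k = 0: a₀ = 8; p₀/q₀ = 8/1; p₀² − 79·q₀² = 64 − 79 = -15.
  k = 1: m = 8, d = 15, a = ⌊(8 + 8)/15⌋ = 1; p/q = (1·8 + 1)/(1·1 + 0) = 9/1; p² − 79·q² = 81 − 79 = 2.
  k = 2: m = 7, d = 2, a = ⌊(8 + 7)/2⌋ = 7; p/q = (7·9 + 8)/(7·1 + 1) = 71/8; p² − 79·q² = 5041 − 5056 = -15.
  k = 3: m = 7, d = 15, a = ⌊(8 + 7)/15⌋ = 1; p/q = (1·71 + 9)/(1·8 + 1) = 80/9; p² − 79·q² = 6400 − 6399 = 1.
  The first convergent with p² − 79·q² = 1 gives the fundamental solution (x₁, y₁) = (80, 9).
Step 2: Apply the recurrence (x_{n+1}, y_{n+1}) = (x₁x_n + 79y₁y_n, x₁y_n + y₁x_n) repeatedly.
  From (x_1, y_1) = (80, 9): x_2 = 80·80 + 79·9·9 = 12799; y_2 = 80·9 + 9·80 = 1440.
Step 3: Verify x_2² - 79·y_2² = 163814401 - 163814400 = 1 (should be 1). ✓

(x_1, y_1) = (80, 9); (x_2, y_2) = (12799, 1440).


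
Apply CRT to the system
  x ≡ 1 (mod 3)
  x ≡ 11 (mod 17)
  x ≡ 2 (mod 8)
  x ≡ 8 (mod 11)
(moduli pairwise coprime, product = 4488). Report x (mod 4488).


Product of moduli M = 3 · 17 · 8 · 11 = 4488.
Merge one congruence at a time:
  Start: x ≡ 1 (mod 3).
  Combine with x ≡ 11 (mod 17); new modulus lcm = 51.
    Write x = 1 + 3·t and substitute into x ≡ 11 (mod 17): 3·t ≡ 11 − 1 = 10 (mod 17).
    The inverse of 3 mod 17 is 6 (since 3·6 = 18 = 1·17 + 1), so t ≡ 6·10 = 60 ≡ 9 (mod 17).
    Then x = 1 + 3·9 = 28, valid modulo lcm(3, 17) = 51: x ≡ 28 (mod 51).
  Combine with x ≡ 2 (mod 8); new modulus lcm = 408.
    Write x = 28 + 51·t and substitute into x ≡ 2 (mod 8): 51·t ≡ 2 − 28 = -26 (mod 8).
    Reduce coefficients mod 8: 3·t ≡ 6 (mod 8).
    The inverse of 3 mod 8 is 3 (since 3·3 = 9 = 1·8 + 1), so t ≡ 3·6 = 18 ≡ 2 (mod 8).
    Then x = 28 + 51·2 = 130, valid modulo lcm(51, 8) = 408: x ≡ 130 (mod 408).
  Combine with x ≡ 8 (mod 11); new modulus lcm = 4488.
    Write x = 130 + 408·t and substitute into x ≡ 8 (mod 11): 408·t ≡ 8 − 130 = -122 (mod 11).
    Reduce coefficients mod 11: 1·t ≡ 10 (mod 11).
    So t ≡ 10 (mod 11).
    Then x = 130 + 408·10 = 4210, valid modulo lcm(408, 11) = 4488: x ≡ 4210 (mod 4488).
Verify against each original: 4210 mod 3 = 1, 4210 mod 17 = 11, 4210 mod 8 = 2, 4210 mod 11 = 8.

x ≡ 4210 (mod 4488).


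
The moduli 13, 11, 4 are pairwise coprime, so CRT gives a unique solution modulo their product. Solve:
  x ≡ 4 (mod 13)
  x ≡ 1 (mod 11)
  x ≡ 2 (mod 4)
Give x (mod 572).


Moduli 13, 11, 4 are pairwise coprime; by CRT there is a unique solution modulo M = 13 · 11 · 4 = 572.
Solve pairwise, accumulating the modulus:
  Start with x ≡ 4 (mod 13).
  Combine with x ≡ 1 (mod 11): since gcd(13, 11) = 1, we get a unique residue mod 143.
    Write x = 4 + 13·t and substitute into x ≡ 1 (mod 11): 13·t ≡ 1 − 4 = -3 (mod 11).
    Reduce coefficients mod 11: 2·t ≡ 8 (mod 11).
    The inverse of 2 mod 11 is 6 (since 2·6 = 12 = 1·11 + 1), so t ≡ 6·8 = 48 ≡ 4 (mod 11).
    Then x = 4 + 13·4 = 56, valid modulo lcm(13, 11) = 143: x ≡ 56 (mod 143).
  Combine with x ≡ 2 (mod 4): since gcd(143, 4) = 1, we get a unique residue mod 572.
    Write x = 56 + 143·t and substitute into x ≡ 2 (mod 4): 143·t ≡ 2 − 56 = -54 (mod 4).
    Reduce coefficients mod 4: 3·t ≡ 2 (mod 4).
    The inverse of 3 mod 4 is 3 (since 3·3 = 9 = 2·4 + 1), so t ≡ 3·2 = 6 ≡ 2 (mod 4).
    Then x = 56 + 143·2 = 342, valid modulo lcm(143, 4) = 572: x ≡ 342 (mod 572).
Verify: 342 mod 13 = 4 ✓, 342 mod 11 = 1 ✓, 342 mod 4 = 2 ✓.

x ≡ 342 (mod 572).
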